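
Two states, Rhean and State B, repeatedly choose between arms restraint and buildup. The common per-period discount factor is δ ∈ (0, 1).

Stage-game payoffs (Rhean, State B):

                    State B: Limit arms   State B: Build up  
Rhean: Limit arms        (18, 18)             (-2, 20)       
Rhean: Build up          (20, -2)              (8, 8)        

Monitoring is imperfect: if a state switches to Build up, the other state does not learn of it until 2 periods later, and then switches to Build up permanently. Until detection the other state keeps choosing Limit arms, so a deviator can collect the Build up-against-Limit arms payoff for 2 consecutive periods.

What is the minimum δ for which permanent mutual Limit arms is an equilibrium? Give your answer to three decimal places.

0.408

The best deviation is to choose Build up for all 2 undetected periods, earning 20 each, then 8 forever once detected.
Deviation value: 20(1−δ^2)/(1−δ) + 8δ^2/(1−δ); cooperation value: 18/(1−δ).
IC: 18 ≥ 20(1−δ^2) + 8δ^2 = 20 − 12δ^2.
So δ^2 ≥ 2/12 = 1/6, giving δ ≥ (1/6)^(1/2) ≈ 0.408.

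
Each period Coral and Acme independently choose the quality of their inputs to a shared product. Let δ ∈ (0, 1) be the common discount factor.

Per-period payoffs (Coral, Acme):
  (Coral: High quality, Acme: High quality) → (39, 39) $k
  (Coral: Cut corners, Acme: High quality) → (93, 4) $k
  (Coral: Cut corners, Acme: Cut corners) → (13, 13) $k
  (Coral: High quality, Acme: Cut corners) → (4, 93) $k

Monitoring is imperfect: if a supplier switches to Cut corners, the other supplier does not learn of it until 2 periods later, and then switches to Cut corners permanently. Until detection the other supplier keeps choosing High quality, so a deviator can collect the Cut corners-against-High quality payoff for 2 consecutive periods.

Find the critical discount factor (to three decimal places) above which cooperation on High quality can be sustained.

0.822

A deviator earns 93 for 2 periods, then 13 forever; cooperating earns 39 forever. Multiplying the IC by (1−δ):
39 ≥ 93(1−δ^2) + 13δ^2, so 80·δ^2 ≥ 54 and δ^2 ≥ 27/40.
δ ≥ (27/40)^(1/2) ≈ 0.822.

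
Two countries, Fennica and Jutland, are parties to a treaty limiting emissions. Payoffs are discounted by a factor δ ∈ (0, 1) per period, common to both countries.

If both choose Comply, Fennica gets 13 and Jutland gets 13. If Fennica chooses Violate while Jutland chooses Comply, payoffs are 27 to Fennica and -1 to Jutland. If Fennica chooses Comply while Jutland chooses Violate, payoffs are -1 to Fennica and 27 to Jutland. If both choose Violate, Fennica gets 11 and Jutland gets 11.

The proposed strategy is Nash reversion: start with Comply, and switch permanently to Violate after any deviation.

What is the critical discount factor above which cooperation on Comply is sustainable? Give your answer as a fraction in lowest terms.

Cooperation forever yields 13 each period: 13/(1−δ).
Deviating yields 27 once, then 11 forever: 27 + 11δ/(1−δ).
No profitable deviation requires 13/(1−δ) ≥ 27 + 11δ/(1−δ).
Multiplying by (1−δ): 13 ≥ 27(1−δ) + 11δ = 27 − 16δ.
So 16δ ≥ 14, i.e. δ ≥ 14/16 = 7/8.

7/8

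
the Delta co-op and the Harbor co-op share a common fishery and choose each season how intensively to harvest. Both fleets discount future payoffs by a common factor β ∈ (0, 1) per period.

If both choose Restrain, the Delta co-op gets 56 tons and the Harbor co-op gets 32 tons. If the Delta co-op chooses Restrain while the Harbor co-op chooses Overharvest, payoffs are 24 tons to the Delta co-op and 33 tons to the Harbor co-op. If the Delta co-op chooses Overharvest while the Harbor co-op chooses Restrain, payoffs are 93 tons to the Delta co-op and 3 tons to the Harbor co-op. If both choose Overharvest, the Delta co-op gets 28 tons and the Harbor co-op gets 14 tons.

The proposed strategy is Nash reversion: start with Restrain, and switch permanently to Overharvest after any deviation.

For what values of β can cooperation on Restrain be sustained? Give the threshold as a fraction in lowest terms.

the Delta co-op's threshold: (93−56)/(93−28) = 37/65.
the Harbor co-op's threshold: (33−32)/(33−14) = 1/19.
37/65 > 1/19, so the Delta co-op binds and β* = 37/65.

37/65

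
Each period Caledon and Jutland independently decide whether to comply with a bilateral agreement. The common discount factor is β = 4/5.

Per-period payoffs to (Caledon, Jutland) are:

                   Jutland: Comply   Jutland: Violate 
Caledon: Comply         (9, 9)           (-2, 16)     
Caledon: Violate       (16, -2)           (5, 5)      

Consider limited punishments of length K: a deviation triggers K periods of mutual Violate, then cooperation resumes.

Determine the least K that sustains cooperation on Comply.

No profitable deviation requires (9−5)(β+…+β^K) ≥ 16−9, i.e. β+…+β^K ≥ 7/4 ≈ 1.7500.
With β = 4/5, the partial sums are K=1: 0.8000, K=2: 1.4400, K=3: 1.9520.
K = 3 is the first length at which the sum reaches 1.7500.

3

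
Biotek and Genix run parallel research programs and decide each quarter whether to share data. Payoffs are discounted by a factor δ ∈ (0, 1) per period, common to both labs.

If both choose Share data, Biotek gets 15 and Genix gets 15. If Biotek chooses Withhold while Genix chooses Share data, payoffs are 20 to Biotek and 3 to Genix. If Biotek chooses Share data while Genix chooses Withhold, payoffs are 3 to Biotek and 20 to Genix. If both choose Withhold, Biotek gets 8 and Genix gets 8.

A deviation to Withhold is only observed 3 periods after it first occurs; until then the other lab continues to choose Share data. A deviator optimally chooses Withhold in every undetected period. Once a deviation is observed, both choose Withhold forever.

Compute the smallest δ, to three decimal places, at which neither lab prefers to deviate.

0.747

A deviator earns 20 for 3 periods, then 8 forever; cooperating earns 15 forever. Multiplying the IC by (1−δ):
15 ≥ 20(1−δ^3) + 8δ^3, so 12·δ^3 ≥ 5 and δ^3 ≥ 5/12.
δ ≥ (5/12)^(1/3) ≈ 0.747.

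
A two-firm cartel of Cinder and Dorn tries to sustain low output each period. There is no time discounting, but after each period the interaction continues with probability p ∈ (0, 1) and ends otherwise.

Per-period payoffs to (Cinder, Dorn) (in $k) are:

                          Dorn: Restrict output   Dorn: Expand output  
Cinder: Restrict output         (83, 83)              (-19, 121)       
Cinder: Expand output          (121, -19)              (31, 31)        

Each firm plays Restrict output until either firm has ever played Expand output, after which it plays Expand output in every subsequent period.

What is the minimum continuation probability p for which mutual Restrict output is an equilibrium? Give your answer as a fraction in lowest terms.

Expected cooperation value is 83 + p·83 + p²·83 + … = 83/(1−p); deviation gives 121 + p·31/(1−p).
83 ≥ 121(1−p) + 31p ⇒ 90p ≥ 38 ⇒ p ≥ 38/90 = 19/45.

19/45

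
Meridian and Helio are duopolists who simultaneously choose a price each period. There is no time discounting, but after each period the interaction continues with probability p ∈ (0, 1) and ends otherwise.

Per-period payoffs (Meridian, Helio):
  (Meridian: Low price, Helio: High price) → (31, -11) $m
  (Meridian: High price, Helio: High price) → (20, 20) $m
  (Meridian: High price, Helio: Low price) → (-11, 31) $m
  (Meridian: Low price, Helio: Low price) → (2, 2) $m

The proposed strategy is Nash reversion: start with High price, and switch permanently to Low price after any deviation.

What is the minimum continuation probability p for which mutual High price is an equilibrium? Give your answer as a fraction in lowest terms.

With no time discounting, the continuation probability p plays the role of the discount factor.
Grim-trigger IC: 20/(1−p) ≥ 31 + 2p/(1−p) ⇒ p ≥ (31−20)/(31−2) = 11/29.

11/29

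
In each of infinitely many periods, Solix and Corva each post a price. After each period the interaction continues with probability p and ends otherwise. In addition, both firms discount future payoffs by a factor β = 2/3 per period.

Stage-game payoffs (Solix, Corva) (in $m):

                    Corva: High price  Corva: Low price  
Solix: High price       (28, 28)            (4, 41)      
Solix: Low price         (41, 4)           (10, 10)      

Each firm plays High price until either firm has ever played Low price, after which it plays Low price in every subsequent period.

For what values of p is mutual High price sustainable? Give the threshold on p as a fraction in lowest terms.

39/62

With continuation probability p and discount β, the effective per-period discount factor is βp.
Grim-trigger IC: βp ≥ (41−28)/(41−10) = 13/31.
So p ≥ (13/31)/(2/3) = 39/62.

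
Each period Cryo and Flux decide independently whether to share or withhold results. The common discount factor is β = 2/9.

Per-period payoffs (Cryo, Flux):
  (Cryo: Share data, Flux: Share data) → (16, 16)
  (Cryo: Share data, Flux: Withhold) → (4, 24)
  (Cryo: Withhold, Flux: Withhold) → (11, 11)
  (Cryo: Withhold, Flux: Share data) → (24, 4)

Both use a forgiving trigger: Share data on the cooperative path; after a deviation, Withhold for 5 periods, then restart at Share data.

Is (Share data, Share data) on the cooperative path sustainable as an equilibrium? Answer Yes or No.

Comparing payoff streams over the 6 periods until play realigns: cooperate → 16(1+β+…+β^5); deviate → 24 + 11(β+…+β^5).
Cooperation is sustained iff (16−11)(β+…+β^5) ≥ 24−16.
β+…+β^5 = 2/9·(1−(2/9)^5)/(1−2/9) = 0.2856, and (24−16)/(16−11) = 1.6000.
0.2856 < 1.6000, so cooperation is not sustainable.

No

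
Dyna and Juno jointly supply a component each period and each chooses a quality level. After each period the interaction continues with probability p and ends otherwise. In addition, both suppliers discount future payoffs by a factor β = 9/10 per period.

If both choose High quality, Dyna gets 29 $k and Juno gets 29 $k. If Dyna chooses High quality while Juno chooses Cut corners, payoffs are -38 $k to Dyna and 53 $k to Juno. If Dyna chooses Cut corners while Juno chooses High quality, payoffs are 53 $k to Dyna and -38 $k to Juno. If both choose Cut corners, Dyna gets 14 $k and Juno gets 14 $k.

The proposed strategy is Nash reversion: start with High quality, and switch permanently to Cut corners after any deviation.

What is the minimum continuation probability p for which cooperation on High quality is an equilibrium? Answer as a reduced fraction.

80/117

With continuation probability p and discount β, the effective per-period discount factor is βp.
Grim-trigger IC: βp ≥ (53−29)/(53−14) = 8/13.
So p ≥ (8/13)/(9/10) = 80/117.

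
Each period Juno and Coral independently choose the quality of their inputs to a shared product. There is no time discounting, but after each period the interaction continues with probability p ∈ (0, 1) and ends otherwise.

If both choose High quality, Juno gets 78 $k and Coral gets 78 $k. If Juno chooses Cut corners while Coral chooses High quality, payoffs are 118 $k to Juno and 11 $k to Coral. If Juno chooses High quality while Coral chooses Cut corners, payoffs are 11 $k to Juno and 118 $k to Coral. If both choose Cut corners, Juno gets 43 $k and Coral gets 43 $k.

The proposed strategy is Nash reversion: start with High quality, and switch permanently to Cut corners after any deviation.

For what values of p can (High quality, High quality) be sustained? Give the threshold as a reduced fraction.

8/15

Expected cooperation value is 78 + p·78 + p²·78 + … = 78/(1−p); deviation gives 118 + p·43/(1−p).
78 ≥ 118(1−p) + 43p ⇒ 75p ≥ 40 ⇒ p ≥ 40/75 = 8/15.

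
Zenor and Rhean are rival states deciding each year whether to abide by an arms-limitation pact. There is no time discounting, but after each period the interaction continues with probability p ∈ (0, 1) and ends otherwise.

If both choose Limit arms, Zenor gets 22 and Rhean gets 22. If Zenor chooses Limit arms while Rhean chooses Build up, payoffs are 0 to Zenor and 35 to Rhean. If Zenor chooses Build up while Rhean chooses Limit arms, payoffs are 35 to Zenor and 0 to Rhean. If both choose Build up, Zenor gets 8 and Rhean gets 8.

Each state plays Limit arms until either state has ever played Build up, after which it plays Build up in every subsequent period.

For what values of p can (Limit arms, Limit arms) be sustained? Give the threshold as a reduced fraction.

Expected cooperation value is 22 + p·22 + p²·22 + … = 22/(1−p); deviation gives 35 + p·8/(1−p).
22 ≥ 35(1−p) + 8p ⇒ 27p ≥ 13 ⇒ p ≥ 13/27.

13/27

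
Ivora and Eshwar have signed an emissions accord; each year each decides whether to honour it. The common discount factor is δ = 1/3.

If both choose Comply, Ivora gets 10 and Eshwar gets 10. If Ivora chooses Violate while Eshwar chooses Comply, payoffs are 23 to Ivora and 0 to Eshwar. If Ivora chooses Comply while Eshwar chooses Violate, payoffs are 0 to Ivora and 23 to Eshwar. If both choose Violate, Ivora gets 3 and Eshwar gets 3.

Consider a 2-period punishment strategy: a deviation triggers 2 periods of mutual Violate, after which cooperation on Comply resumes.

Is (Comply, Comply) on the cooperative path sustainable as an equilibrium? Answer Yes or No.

No

IC: δ+…+δ^2 ≥ (23−10)/(10−3) = 13/7.
At δ = 1/3: partial sum = 0.4444 < 1.8571. Cooperation not sustainable.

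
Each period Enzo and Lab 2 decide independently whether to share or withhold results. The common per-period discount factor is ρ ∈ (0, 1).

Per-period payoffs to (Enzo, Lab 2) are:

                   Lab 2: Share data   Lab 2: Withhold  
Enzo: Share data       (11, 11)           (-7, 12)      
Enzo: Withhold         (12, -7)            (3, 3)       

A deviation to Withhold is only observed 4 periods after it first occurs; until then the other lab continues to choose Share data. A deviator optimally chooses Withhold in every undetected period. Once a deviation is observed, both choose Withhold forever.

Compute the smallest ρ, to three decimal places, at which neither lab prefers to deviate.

0.577

A deviator earns 12 for 4 periods, then 3 forever; cooperating earns 11 forever. Multiplying the IC by (1−ρ):
11 ≥ 12(1−ρ^4) + 3ρ^4, so 9·ρ^4 ≥ 1 and ρ^4 ≥ 1/9.
ρ ≥ (1/9)^(1/4) ≈ 0.577.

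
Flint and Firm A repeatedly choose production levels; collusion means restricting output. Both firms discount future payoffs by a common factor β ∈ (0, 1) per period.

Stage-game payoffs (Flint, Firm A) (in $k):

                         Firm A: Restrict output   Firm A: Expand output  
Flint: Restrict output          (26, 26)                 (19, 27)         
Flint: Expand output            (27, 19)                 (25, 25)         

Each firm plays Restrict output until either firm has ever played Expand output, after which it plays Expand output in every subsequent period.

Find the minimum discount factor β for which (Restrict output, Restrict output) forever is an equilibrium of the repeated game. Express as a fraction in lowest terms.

1/2

Under grim trigger the critical discount factor is (T−C)/(T−P) with T = 27, C = 26, P = 25.
β* = (27−26)/(27−25) = 1/2.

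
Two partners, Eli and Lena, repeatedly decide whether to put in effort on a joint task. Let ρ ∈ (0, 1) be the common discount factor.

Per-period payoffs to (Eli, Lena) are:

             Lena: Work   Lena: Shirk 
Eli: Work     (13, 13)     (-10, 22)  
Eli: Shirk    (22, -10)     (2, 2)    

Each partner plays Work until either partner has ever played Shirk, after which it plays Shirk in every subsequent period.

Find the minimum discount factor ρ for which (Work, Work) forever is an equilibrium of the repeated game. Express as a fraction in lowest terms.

Under grim trigger the critical discount factor is (T−C)/(T−P) with T = 22, C = 13, P = 2.
ρ* = (22−13)/(22−2) = 9/20.

9/20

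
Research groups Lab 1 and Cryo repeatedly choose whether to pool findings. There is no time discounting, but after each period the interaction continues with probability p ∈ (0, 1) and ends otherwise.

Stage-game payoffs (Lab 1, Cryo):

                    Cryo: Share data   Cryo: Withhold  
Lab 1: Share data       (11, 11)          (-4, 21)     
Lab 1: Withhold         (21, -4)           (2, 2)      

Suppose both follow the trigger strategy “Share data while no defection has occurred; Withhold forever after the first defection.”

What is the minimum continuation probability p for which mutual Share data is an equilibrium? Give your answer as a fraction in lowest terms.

Expected cooperation value is 11 + p·11 + p²·11 + … = 11/(1−p); deviation gives 21 + p·2/(1−p).
11 ≥ 21(1−p) + 2p ⇒ 19p ≥ 10 ⇒ p ≥ 10/19.

10/19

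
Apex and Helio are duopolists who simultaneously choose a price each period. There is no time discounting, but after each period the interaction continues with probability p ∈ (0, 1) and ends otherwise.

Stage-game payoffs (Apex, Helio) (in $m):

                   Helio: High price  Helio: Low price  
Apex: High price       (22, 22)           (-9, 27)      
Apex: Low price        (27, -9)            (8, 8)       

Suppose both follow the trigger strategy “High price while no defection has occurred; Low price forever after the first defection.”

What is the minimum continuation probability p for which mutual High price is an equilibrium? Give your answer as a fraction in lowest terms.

5/19

With no time discounting, the continuation probability p plays the role of the discount factor.
Grim-trigger IC: 22/(1−p) ≥ 27 + 8p/(1−p) ⇒ p ≥ (27−22)/(27−8) = 5/19.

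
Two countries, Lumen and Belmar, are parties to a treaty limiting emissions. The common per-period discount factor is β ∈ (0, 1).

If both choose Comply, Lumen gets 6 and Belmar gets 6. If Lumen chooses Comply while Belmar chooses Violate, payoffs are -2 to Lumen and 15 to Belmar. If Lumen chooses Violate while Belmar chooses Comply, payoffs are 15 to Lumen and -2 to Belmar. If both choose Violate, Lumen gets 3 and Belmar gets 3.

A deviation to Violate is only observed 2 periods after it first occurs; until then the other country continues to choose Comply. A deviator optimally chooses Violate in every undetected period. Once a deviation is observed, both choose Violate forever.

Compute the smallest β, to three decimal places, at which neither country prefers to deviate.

0.866

Deviating for the 2 undetected periods gains 15−6 = 9 per period over cooperation, then loses 6−3 = 3 per period forever once punishment starts.
Gain: 9(1 + β + … + β^1); loss: 3·β^2/(1−β).
No profitable deviation ⇔ 9(1−β^2) ≤ 3·β^2, i.e. β^2 ≥ 9/(9+3) = 3/4.
Hence β ≥ (3/4)^(1/2) ≈ 0.866.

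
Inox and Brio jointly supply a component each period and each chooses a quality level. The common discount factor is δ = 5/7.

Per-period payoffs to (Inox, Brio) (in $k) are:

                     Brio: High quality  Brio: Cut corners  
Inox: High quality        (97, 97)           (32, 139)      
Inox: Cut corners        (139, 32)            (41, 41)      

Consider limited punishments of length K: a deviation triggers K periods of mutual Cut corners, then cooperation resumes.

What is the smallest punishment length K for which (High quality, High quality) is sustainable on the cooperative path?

2

IC: δ(1−δ^K)/(1−δ) ≥ (139−97)/(97−41) = 3/4.
With δ = 5/7: need 1 − δ^K ≥ 3/4·(1−5/7)/(5/7), i.e. δ^K ≤ 0.7000.
Since (5/7)^1 = 0.7143 and (5/7)^2 = 0.5102, the smallest such K is 2.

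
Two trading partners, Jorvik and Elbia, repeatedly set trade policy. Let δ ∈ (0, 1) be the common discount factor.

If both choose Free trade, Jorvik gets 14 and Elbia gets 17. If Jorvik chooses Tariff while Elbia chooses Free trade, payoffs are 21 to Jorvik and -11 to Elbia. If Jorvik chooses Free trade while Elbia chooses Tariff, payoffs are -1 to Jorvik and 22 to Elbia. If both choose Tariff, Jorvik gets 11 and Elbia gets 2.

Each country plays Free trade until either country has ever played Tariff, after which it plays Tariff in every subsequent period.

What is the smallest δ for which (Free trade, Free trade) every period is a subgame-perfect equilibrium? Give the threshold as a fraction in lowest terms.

Jorvik: cooperation gives 14 each period; deviation gives 21 once then 11 forever.
  14/(1−δ) ≥ 21 + 11δ/(1−δ) ⇒ δ ≥ 7/10.
Elbia: cooperation gives 17 each period; deviation gives 22 once then 2 forever.
  δ ≥ 5/20 = 1/4.
Both must hold, so the binding constraint is Jorvik's: δ ≥ 7/10.

7/10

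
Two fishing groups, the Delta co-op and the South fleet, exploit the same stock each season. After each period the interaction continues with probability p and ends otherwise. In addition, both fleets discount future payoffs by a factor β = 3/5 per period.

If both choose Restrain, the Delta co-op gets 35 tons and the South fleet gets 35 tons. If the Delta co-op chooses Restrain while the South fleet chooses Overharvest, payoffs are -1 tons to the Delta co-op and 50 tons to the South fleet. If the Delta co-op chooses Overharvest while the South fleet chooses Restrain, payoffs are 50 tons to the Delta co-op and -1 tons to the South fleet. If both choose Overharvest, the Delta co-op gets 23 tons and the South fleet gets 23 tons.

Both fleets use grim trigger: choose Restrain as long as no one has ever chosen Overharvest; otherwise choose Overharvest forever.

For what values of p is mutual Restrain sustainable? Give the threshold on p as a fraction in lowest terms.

Expected continuation weight on next period's payoff is β·p = 3/5·p, which plays the role of the discount factor.
Cooperation requires 3/5·p ≥ (50−35)/(50−23) = 5/9, hence p ≥ 25/27.

25/27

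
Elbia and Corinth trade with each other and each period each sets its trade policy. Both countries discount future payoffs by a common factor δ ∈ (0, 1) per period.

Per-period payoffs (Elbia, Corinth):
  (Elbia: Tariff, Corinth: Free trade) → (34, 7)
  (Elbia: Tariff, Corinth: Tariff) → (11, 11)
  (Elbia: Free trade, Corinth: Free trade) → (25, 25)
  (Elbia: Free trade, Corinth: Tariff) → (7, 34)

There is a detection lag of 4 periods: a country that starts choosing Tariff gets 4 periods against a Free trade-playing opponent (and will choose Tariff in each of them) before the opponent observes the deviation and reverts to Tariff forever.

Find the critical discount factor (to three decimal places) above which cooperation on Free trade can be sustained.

0.791

A deviator earns 34 for 4 periods, then 11 forever; cooperating earns 25 forever. Multiplying the IC by (1−δ):
25 ≥ 34(1−δ^4) + 11δ^4, so 23·δ^4 ≥ 9 and δ^4 ≥ 9/23.
δ ≥ (9/23)^(1/4) ≈ 0.791.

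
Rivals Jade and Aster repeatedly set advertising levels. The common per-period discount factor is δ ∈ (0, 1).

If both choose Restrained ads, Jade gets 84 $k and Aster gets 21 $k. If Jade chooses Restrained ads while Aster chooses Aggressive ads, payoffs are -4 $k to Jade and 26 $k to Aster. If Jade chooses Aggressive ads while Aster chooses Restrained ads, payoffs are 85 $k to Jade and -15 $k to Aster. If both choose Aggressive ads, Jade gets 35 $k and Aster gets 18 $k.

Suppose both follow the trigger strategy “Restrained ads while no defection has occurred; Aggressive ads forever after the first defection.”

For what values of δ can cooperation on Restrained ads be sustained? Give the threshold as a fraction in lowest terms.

5/8

Jade's threshold: (85−84)/(85−35) = 1/50.
Aster's threshold: (26−21)/(26−18) = 5/8.
1/50 < 5/8, so Aster binds and δ* = 5/8.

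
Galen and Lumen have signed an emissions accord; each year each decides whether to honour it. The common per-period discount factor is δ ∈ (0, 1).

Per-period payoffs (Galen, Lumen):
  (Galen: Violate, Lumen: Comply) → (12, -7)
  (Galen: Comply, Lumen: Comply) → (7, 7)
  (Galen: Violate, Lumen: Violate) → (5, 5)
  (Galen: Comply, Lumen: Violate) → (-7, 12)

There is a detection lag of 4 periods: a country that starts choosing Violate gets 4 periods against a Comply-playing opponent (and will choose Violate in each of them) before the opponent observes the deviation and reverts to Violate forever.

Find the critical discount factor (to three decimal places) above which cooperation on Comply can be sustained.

Deviating for the 4 undetected periods gains 12−7 = 5 per period over cooperation, then loses 7−5 = 2 per period forever once punishment starts.
Gain: 5(1 + δ + … + δ^3); loss: 2·δ^4/(1−δ).
No profitable deviation ⇔ 5(1−δ^4) ≤ 2·δ^4, i.e. δ^4 ≥ 5/(5+2) = 5/7.
Hence δ ≥ (5/7)^(1/4) ≈ 0.919.

0.919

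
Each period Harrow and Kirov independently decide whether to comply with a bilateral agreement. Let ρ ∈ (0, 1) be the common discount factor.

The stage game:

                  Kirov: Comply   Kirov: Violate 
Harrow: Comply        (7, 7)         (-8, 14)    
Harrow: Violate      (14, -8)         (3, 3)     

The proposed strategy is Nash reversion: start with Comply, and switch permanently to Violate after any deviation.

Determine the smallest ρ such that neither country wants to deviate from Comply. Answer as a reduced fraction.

Cooperation forever yields 7 each period: 7/(1−ρ).
Deviating yields 14 once, then 3 forever: 14 + 3ρ/(1−ρ).
No profitable deviation requires 7/(1−ρ) ≥ 14 + 3ρ/(1−ρ).
Multiplying by (1−ρ): 7 ≥ 14(1−ρ) + 3ρ = 14 − 11ρ.
So 11ρ ≥ 7, i.e. ρ ≥ 7/11.

7/11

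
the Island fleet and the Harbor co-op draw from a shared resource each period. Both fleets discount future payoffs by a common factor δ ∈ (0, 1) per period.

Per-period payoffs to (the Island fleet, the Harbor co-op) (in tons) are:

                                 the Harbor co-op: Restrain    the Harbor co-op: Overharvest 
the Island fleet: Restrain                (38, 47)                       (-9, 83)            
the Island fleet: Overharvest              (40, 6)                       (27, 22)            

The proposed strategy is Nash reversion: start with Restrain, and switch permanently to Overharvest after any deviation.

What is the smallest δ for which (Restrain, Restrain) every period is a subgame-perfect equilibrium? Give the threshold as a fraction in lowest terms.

36/61

For the Island fleet: deviation gain 40−38 = 2, per-period punishment loss 38−27 = 11. IC gives δ ≥ 2/13.
For the Harbor co-op: gain 36, loss 25 per period, so δ ≥ 36/61.
The tighter constraint is the Harbor co-op's, so cooperation needs δ ≥ 36/61.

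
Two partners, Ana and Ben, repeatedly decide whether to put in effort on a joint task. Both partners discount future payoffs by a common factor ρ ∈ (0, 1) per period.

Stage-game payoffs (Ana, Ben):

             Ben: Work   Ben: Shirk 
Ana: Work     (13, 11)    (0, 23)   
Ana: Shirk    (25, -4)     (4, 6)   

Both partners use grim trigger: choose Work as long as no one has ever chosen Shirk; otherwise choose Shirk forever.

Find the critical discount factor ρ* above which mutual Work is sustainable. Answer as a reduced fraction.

12/17

For Ana: deviation gain 25−13 = 12, per-period punishment loss 13−4 = 9. IC gives ρ ≥ 12/21 = 4/7.
For Ben: gain 12, loss 5 per period, so ρ ≥ 12/17.
The tighter constraint is Ben's, so cooperation needs ρ ≥ 12/17.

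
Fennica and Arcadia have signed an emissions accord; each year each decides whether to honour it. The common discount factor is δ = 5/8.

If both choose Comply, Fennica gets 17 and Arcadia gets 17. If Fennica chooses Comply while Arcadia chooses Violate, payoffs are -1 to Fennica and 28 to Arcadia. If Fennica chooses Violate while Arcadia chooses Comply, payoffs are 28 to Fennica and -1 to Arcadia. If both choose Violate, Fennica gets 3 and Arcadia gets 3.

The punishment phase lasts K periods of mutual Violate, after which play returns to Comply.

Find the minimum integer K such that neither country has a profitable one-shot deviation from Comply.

2

IC: δ(1−δ^K)/(1−δ) ≥ (28−17)/(17−3) = 11/14.
With δ = 5/8: need 1 − δ^K ≥ 11/14·(1−5/8)/(5/8), i.e. δ^K ≤ 0.5286.
Since (5/8)^1 = 0.6250 and (5/8)^2 = 0.3906, the smallest such K is 2.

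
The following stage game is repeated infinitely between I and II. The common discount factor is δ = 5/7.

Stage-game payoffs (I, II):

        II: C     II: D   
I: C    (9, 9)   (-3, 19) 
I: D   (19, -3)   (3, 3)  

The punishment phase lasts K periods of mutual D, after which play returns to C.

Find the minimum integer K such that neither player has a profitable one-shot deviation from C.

No profitable deviation requires (9−3)(δ+…+δ^K) ≥ 19−9, i.e. δ+…+δ^K ≥ 5/3 ≈ 1.6667.
With δ = 5/7, the partial sums are K=1: 0.7143, K=2: 1.2245, K=3: 1.5889, K=4: 1.8492.
K = 4 is the first length at which the sum reaches 1.6667.

4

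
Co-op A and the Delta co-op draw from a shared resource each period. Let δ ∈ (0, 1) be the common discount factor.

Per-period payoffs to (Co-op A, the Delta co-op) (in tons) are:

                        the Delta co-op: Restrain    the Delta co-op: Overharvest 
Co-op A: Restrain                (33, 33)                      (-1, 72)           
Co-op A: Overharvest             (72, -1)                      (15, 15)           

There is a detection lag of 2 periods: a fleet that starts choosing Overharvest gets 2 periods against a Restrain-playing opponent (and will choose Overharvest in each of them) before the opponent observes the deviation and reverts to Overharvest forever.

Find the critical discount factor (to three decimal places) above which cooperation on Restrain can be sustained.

0.827

A deviator earns 72 for 2 periods, then 15 forever; cooperating earns 33 forever. Multiplying the IC by (1−δ):
33 ≥ 72(1−δ^2) + 15δ^2, so 57·δ^2 ≥ 39 and δ^2 ≥ 13/19.
δ ≥ (13/19)^(1/2) ≈ 0.827.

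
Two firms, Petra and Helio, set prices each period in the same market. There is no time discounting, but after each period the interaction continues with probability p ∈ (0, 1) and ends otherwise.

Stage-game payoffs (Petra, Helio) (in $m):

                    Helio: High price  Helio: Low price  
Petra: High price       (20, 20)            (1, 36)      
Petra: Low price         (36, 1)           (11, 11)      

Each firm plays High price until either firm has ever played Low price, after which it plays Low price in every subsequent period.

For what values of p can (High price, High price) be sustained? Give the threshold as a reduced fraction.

16/25

With no time discounting, the continuation probability p plays the role of the discount factor.
Grim-trigger IC: 20/(1−p) ≥ 36 + 11p/(1−p) ⇒ p ≥ (36−20)/(36−11) = 16/25.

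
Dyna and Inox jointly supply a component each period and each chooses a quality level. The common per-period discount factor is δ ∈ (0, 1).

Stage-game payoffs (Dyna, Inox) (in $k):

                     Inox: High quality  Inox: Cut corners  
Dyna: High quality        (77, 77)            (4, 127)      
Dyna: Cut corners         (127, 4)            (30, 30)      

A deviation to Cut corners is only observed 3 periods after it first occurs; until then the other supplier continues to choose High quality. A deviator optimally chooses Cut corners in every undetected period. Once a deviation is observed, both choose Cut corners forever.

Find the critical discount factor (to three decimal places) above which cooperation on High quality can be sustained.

Deviating for the 3 undetected periods gains 127−77 = 50 per period over cooperation, then loses 77−30 = 47 per period forever once punishment starts.
Gain: 50(1 + δ + … + δ^2); loss: 47·δ^3/(1−δ).
No profitable deviation ⇔ 50(1−δ^3) ≤ 47·δ^3, i.e. δ^3 ≥ 50/(50+47) = 50/97.
Hence δ ≥ (50/97)^(1/3) ≈ 0.802.

0.802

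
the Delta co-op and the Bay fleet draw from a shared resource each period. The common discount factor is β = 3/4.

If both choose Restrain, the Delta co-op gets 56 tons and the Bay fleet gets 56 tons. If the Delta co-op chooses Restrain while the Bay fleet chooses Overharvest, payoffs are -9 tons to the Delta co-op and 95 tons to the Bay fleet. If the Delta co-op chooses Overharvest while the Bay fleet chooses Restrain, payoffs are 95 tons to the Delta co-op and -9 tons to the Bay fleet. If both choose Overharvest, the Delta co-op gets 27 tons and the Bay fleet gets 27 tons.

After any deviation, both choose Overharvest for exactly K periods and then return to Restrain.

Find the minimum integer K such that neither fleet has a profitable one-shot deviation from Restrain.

3

No profitable deviation requires (56−27)(β+…+β^K) ≥ 95−56, i.e. β+…+β^K ≥ 39/29 ≈ 1.3448.
With β = 3/4, the partial sums are K=1: 0.7500, K=2: 1.3125, K=3: 1.7344.
K = 3 is the first length at which the sum reaches 1.3448.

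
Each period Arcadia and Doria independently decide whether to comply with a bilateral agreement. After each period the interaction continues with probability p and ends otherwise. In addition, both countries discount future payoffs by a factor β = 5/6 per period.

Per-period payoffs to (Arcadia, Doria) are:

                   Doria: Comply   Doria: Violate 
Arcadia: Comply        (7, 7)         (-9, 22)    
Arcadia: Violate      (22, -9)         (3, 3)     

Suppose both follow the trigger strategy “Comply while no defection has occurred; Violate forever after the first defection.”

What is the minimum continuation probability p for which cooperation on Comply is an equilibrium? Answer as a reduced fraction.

With continuation probability p and discount β, the effective per-period discount factor is βp.
Grim-trigger IC: βp ≥ (22−7)/(22−3) = 15/19.
So p ≥ (15/19)/(5/6) = 18/19.

18/19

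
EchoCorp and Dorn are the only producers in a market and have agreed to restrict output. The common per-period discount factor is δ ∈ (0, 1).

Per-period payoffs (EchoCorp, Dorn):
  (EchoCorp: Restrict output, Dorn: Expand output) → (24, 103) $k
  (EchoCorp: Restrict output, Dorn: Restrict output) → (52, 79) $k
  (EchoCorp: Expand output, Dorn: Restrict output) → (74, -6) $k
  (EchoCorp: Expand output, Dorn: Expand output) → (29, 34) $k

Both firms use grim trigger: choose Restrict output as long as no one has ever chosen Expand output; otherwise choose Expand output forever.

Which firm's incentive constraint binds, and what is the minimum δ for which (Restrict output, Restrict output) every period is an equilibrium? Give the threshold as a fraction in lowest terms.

EchoCorp; δ ≥ 22/45

For EchoCorp: deviation gain 74−52 = 22, per-period punishment loss 52−29 = 23. IC gives δ ≥ 22/45.
For Dorn: gain 24, loss 45 per period, so δ ≥ 24/69 = 8/23.
The tighter constraint is EchoCorp's, so cooperation needs δ ≥ 22/45.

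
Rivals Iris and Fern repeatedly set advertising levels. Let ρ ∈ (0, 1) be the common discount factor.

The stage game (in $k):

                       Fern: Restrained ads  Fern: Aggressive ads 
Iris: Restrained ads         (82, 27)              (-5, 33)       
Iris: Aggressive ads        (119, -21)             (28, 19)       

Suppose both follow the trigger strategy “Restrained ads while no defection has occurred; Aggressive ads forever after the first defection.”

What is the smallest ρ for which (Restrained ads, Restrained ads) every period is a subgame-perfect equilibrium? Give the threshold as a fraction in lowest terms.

For Iris: deviation gain 119−82 = 37, per-period punishment loss 82−28 = 54. IC gives ρ ≥ 37/91.
For Fern: gain 6, loss 8 per period, so ρ ≥ 6/14 = 3/7.
The tighter constraint is Fern's, so cooperation needs ρ ≥ 3/7.

3/7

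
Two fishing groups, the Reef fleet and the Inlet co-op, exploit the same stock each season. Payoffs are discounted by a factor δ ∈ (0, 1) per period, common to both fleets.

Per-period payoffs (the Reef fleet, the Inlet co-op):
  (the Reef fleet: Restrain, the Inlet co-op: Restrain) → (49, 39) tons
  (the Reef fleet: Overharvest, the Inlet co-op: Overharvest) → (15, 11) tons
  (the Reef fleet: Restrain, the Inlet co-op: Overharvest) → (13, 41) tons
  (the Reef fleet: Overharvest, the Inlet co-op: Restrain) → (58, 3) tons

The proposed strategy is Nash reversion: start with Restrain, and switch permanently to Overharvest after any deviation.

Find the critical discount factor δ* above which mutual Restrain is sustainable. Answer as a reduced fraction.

9/43

the Reef fleet's threshold: (58−49)/(58−15) = 9/43.
the Inlet co-op's threshold: (41−39)/(41−11) = 1/15.
9/43 > 1/15, so the Reef fleet binds and δ* = 9/43.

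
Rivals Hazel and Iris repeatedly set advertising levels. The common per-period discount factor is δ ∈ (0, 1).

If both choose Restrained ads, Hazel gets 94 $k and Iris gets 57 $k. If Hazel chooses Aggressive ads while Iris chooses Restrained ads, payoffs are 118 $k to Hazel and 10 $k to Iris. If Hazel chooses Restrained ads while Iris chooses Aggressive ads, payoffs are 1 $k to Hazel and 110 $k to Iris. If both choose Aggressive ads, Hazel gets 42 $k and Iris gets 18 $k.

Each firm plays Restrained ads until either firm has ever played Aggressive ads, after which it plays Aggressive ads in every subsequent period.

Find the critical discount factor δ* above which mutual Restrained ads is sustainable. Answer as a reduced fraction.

Hazel: cooperation gives 94 each period; deviation gives 118 once then 42 forever.
  94/(1−δ) ≥ 118 + 42δ/(1−δ) ⇒ δ ≥ 24/76 = 6/19.
Iris: cooperation gives 57 each period; deviation gives 110 once then 18 forever.
  δ ≥ 53/92.
Both must hold, so the binding constraint is Iris's: δ ≥ 53/92.

53/92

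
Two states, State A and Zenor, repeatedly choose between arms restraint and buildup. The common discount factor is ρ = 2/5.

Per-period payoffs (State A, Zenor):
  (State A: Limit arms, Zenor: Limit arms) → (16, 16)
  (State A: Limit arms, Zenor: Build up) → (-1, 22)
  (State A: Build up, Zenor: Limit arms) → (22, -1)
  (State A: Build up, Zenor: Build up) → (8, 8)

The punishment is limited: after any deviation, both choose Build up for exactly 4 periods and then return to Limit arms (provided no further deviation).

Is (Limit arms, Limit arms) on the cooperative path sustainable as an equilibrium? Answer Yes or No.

No

Comparing payoff streams over the 5 periods until play realigns: cooperate → 16(1+ρ+…+ρ^4); deviate → 22 + 8(ρ+…+ρ^4).
Cooperation is sustained iff (16−8)(ρ+…+ρ^4) ≥ 22−16.
ρ+…+ρ^4 = 2/5·(1−(2/5)^4)/(1−2/5) = 0.6496, and (22−16)/(16−8) = 0.7500.
0.6496 < 0.7500, so cooperation is not sustainable.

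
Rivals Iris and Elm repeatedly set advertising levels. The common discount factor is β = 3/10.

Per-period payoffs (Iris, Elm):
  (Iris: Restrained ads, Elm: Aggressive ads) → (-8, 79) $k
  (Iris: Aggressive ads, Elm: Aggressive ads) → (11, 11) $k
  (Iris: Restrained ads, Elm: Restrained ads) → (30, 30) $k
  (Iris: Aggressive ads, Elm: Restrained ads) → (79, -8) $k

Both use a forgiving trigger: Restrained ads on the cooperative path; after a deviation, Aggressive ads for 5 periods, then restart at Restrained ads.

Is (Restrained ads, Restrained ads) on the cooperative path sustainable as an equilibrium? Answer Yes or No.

IC: β+…+β^5 ≥ (79−30)/(30−11) = 49/19.
At β = 3/10: partial sum = 0.4275 < 2.5789. Cooperation not sustainable.

No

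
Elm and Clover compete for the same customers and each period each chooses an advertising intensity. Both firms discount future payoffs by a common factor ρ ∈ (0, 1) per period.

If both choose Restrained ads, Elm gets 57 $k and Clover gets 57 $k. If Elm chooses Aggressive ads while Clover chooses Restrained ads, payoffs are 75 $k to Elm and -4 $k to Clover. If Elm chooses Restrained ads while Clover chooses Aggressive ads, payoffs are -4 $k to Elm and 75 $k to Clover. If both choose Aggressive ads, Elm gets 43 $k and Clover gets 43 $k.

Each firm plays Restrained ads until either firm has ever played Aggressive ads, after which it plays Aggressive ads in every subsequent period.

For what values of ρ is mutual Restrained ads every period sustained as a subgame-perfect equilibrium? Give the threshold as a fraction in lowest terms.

57/(1−ρ) ≥ 75 + 43ρ/(1−ρ)
57 ≥ 75 − 32ρ
ρ ≥ 18/32 = 9/16.

9/16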